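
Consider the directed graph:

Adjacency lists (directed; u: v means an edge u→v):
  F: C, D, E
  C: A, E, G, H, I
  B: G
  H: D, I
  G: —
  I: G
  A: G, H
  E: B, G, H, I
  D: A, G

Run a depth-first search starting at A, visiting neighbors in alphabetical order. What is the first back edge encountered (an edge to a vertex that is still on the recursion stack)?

DFS from A (visiting neighbors in alphabetical order); mark gray on enter, black on exit:
A gray
  G gray
  G black
  H gray
    D gray
      D→A: A is gray → back edge
First back edge: D → A.

D→A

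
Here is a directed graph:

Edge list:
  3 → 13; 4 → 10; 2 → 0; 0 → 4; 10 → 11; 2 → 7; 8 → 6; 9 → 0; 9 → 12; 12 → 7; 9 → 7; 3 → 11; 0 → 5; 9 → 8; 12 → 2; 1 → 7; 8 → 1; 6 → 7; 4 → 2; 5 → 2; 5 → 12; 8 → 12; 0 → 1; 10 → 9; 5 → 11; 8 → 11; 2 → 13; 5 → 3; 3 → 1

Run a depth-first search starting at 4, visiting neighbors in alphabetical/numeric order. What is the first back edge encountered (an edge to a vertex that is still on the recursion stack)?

DFS from 4 (visiting neighbors in alphabetical/numeric order); mark gray on enter, black on exit:
4 gray
  2 gray
    0 gray
      1 gray
        7 gray
        7 black
      1 black
      0→4: 4 is gray → back edge
First back edge: 0 → 4.

0→4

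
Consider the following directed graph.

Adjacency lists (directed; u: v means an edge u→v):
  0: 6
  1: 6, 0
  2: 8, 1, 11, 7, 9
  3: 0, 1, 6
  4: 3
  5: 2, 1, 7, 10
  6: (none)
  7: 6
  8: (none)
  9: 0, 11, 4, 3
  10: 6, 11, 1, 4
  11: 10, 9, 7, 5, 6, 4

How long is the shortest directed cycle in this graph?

For each vertex v, BFS finds the shortest path from v back to v.
The shortest such closed walk is 10 → 11 → 10, length 2.

2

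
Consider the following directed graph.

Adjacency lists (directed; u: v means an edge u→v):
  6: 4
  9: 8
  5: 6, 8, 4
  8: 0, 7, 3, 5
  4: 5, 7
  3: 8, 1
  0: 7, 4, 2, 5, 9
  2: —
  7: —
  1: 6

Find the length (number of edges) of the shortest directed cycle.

For each vertex v, BFS finds the shortest path from v back to v.
The shortest such closed walk is 8 → 3 → 8, length 2.

2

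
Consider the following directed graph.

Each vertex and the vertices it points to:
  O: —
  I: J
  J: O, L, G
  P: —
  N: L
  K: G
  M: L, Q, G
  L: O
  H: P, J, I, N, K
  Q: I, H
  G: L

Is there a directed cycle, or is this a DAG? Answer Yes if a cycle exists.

No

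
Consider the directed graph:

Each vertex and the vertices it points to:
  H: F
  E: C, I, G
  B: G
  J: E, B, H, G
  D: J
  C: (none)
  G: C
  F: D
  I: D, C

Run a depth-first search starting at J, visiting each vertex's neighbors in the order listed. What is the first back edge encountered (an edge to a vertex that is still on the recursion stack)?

D→J

DFS from J (visiting each vertex's neighbors in the order listed); mark gray on enter, black on exit:
J gray
  E gray
    C gray
    C black
    I gray
      D gray
        D→J: J is gray → back edge
First back edge: D → J.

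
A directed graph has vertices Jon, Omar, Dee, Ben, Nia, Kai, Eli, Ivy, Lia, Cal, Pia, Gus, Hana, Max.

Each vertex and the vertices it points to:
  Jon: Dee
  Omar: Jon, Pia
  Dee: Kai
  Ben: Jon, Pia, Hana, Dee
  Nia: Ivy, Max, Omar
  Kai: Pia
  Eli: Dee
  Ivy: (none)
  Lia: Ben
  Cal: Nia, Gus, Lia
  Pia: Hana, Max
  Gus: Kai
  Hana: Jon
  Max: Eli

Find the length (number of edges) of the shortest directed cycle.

5

For each vertex v, BFS finds the shortest path from v back to v.
The shortest such closed walk is Max → Eli → Dee → Kai → Pia → Max, length 5.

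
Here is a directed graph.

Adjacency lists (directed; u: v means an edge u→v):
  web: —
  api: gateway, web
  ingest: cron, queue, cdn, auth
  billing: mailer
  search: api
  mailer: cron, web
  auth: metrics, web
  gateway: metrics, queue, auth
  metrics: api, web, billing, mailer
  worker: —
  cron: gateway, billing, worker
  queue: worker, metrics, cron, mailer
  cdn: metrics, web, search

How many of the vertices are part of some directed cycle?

8

A vertex is on a directed cycle iff it belongs to a strongly connected component of size ≥ 2 (or has a self-loop).
The vertices on cycles are {api, auth, cron, queue, mailer, billing, gateway, metrics} — 8 in total.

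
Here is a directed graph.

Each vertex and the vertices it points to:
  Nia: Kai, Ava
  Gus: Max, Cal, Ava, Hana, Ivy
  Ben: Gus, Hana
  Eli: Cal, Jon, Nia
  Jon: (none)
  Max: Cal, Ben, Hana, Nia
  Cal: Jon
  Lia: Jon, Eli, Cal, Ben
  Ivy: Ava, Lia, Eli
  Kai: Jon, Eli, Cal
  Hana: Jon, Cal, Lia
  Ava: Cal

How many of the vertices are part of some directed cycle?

9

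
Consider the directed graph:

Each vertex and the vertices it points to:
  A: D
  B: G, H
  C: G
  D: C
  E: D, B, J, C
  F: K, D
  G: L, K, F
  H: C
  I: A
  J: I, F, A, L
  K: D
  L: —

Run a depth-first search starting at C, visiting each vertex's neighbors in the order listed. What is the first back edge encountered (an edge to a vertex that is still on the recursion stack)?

DFS from C (visiting each vertex's neighbors in the order listed); mark gray on enter, black on exit:
C gray
  G gray
    L gray
    L black
    K gray
      D gray
        D→C: C is gray → back edge
First back edge: D → C.

D->C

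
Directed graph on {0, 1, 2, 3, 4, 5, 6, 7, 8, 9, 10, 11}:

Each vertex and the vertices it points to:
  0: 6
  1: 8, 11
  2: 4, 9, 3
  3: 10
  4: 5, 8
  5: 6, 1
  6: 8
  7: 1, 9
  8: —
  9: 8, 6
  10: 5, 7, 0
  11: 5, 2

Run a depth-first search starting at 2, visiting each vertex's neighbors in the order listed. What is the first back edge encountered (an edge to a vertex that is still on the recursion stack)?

DFS from 2 (visiting each vertex's neighbors in the order listed); mark gray on enter, black on exit:
2 gray
  4 gray
    5 gray
      6 gray
        8 gray
        8 black
      6 black
      1 gray
        1→8: 8 black — skip
        11 gray
          11→5: 5 is gray → back edge
First back edge: 11 → 5.

11→5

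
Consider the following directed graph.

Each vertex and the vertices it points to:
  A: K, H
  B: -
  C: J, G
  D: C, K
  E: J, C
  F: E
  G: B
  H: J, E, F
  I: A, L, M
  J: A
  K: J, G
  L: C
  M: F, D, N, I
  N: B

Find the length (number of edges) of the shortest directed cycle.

2

For each vertex v, BFS finds the shortest path from v back to v.
The shortest such closed walk is M → I → M, length 2.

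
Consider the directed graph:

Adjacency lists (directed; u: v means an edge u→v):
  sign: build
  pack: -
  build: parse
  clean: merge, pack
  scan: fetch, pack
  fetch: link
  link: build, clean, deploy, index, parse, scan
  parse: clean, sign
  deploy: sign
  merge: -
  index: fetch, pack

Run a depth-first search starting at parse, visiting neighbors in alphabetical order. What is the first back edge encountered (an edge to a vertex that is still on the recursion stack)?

DFS from parse (visiting neighbors in alphabetical order); mark gray on enter, black on exit:
parse gray
  clean gray
    merge gray
    merge black
    pack gray
    pack black
  clean black
  sign gray
    build gray
      build→parse: parse is gray → back edge
First back edge: build → parse.

build->parse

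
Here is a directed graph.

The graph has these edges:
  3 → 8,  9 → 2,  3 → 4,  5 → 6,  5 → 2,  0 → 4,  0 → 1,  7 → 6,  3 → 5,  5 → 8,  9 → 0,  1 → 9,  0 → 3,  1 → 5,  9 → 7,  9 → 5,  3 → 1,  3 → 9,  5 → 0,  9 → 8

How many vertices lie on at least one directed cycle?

A vertex is on a directed cycle iff it belongs to a strongly connected component of size ≥ 2 (or has a self-loop).
The vertices on cycles are {0, 1, 3, 5, 9} — 5 in total.

5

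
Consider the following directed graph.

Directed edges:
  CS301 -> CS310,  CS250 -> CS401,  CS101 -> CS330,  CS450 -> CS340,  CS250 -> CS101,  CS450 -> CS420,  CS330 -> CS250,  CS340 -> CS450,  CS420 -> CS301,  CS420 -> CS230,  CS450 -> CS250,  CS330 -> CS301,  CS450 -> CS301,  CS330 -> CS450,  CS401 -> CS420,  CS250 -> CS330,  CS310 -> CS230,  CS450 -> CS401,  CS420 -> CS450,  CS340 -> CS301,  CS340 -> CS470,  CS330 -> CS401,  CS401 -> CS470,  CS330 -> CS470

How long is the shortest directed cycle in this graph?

2

For each vertex v, BFS finds the shortest path from v back to v.
The shortest such closed walk is CS330 → CS250 → CS330, length 2.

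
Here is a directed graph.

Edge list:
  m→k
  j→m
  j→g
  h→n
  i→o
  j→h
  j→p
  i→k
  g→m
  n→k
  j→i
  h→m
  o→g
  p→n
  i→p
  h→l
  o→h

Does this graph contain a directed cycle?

No

DFS with white/gray/black marking, starting from k:
k gray
k black
g gray
  m gray
    m→k: k black — skip
  m black
g black
h gray
  h→m: m black — skip
  n gray
    n→k: k black — skip
  n black
  l gray
  l black
h black
i gray
  i→k: k black — skip
  o gray
    o→h: h black — skip
    o→g: g black — skip
  o black
  p gray
    p→n: n black — skip
  p black
i black
j gray
  j→h: h black — skip
  j→g: g black — skip
  j→m: m black — skip
  j→p: p black — skip
  j→i: i black — skip
j black
Every edge goes to a white or black vertex — no back edge, so the graph is acyclic.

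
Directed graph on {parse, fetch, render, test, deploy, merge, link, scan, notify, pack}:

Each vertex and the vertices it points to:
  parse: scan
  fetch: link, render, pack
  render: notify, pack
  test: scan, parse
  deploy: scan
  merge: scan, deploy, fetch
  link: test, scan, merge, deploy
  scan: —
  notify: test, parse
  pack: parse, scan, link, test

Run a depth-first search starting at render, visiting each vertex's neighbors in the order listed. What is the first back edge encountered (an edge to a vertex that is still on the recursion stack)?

fetch→link

DFS from render (visiting each vertex's neighbors in the order listed); mark gray on enter, black on exit:
render gray
  notify gray
    test gray
      scan gray
      scan black
      parse gray
        parse→scan: scan black — skip
      parse black
    test black
    notify→parse: parse black — skip
  notify black
  pack gray
    pack→parse: parse black — skip
    pack→scan: scan black — skip
    link gray
      link→test: test black — skip
      link→scan: scan black — skip
      merge gray
        merge→scan: scan black — skip
        deploy gray
          deploy→scan: scan black — skip
        deploy black
        fetch gray
          fetch→link: link is gray → back edge
First back edge: fetch → link.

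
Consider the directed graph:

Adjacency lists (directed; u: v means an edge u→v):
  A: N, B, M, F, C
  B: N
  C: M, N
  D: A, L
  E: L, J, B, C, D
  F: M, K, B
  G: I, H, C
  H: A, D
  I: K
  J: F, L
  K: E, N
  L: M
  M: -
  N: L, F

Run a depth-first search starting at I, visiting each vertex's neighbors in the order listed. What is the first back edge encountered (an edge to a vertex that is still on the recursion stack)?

F→K

DFS from I (visiting each vertex's neighbors in the order listed); mark gray on enter, black on exit:
I gray
  K gray
    E gray
      L gray
        M gray
        M black
      L black
      J gray
        F gray
          F→M: M black — skip
          F→K: K is gray → back edge
First back edge: F → K.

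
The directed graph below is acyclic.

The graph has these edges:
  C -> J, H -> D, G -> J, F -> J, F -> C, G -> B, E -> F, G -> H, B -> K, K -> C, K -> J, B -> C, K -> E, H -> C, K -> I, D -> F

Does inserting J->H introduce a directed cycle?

Yes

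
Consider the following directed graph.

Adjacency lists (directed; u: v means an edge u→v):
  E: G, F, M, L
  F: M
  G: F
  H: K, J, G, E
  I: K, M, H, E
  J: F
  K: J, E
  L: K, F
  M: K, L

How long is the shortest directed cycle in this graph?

3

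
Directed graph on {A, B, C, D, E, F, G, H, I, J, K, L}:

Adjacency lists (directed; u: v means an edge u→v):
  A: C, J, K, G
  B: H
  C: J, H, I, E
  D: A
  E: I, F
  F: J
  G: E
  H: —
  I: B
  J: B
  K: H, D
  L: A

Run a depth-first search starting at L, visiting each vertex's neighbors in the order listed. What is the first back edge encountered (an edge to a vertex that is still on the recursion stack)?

DFS from L (visiting each vertex's neighbors in the order listed); mark gray on enter, black on exit:
L gray
  A gray
    C gray
      J gray
        B gray
          H gray
          H black
        B black
      J black
      C→H: H black — skip
      I gray
        I→B: B black — skip
      I black
      E gray
        E→I: I black — skip
        F gray
          F→J: J black — skip
        F black
      E black
    C black
    A→J: J black — skip
    K gray
      K→H: H black — skip
      D gray
        D→A: A is gray → back edge
First back edge: D → A.

D→A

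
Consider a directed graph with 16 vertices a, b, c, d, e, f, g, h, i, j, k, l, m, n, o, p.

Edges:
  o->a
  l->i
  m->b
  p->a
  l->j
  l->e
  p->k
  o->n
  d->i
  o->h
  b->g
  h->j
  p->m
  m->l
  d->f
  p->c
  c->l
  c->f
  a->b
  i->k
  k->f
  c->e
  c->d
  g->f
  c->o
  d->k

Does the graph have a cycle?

No

DFS with white/gray/black marking, starting from g:
g gray
  f gray
  f black
g black
a gray
  b gray
    b→g: g black — skip
  b black
a black
c gray
  o gray
    h gray
      j gray
      j black
    h black
    o→a: a black — skip
    n gray
    n black
  o black
  l gray
    i gray
      k gray
        k→f: f black — skip
      k black
    i black
    l→j: j black — skip
    e gray
    e black
  l black
  c→e: e black — skip
  d gray
    d→i: i black — skip
    d→f: f black — skip
    d→k: k black — skip
  d black
  c→f: f black — skip
c black
m gray
  m→l: l black — skip
  m→b: b black — skip
m black
p gray
  p→a: a black — skip
  p→m: m black — skip
  p→k: k black — skip
  p→c: c black — skip
p black
Every edge goes to a white or black vertex — no back edge, so the graph is acyclic.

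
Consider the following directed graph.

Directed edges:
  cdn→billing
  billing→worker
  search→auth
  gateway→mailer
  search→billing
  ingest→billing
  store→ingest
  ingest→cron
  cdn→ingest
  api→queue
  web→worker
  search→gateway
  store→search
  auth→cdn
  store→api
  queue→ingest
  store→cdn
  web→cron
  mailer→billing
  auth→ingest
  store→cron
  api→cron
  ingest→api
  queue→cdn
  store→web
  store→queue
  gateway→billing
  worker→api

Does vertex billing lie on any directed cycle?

billing is on a cycle iff billing can reach itself via ≥1 edge.
billing → worker → api → queue → ingest → billing — yes.

Yes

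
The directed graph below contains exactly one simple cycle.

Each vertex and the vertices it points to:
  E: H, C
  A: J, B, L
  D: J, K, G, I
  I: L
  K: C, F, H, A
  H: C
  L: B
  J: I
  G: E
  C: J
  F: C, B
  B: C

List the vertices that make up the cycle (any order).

B, C, I, J, L

DFS with gray/black marking from I:
I gray
  L gray
    B gray
      C gray
        J gray
          J→I: I is gray → back edge
Back edge closes the cycle I → L → B → C → J → I; its vertices are {B, C, I, J, L}.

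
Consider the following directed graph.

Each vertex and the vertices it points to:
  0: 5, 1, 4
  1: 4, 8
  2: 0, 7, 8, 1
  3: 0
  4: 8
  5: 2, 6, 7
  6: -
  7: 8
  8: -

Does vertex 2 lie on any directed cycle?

Yes

2 is on a cycle iff 2 can reach itself via ≥1 edge.
2 → 0 → 5 → 2 — yes.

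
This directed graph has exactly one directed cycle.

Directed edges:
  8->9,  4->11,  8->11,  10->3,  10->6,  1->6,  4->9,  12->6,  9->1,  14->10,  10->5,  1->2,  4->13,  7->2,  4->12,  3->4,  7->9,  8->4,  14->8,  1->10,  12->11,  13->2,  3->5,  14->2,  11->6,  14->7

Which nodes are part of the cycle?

1, 3, 4, 9, 10

DFS with gray/black marking from 10:
10 gray
  6 gray
  6 black
  5 gray
  5 black
  3 gray
    4 gray
      9 gray
        1 gray
          2 gray
          2 black
          1→6: 6 black — skip
          1→10: 10 is gray → back edge
Back edge closes the cycle 10 → 3 → 4 → 9 → 1 → 10; its vertices are {1, 3, 4, 9, 10}.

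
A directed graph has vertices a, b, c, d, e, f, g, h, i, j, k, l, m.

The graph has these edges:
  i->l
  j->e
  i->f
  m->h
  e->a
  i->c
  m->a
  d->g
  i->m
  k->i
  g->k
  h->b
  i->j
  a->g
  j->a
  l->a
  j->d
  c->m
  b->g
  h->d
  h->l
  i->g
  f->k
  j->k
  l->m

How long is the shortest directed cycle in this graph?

3

For each vertex v, BFS finds the shortest path from v back to v.
The shortest such closed walk is i → g → k → i, length 3.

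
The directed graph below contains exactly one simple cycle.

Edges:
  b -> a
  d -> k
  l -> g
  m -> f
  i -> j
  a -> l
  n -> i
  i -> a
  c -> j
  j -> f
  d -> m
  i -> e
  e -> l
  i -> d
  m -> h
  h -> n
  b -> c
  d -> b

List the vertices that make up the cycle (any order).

d, h, i, m, n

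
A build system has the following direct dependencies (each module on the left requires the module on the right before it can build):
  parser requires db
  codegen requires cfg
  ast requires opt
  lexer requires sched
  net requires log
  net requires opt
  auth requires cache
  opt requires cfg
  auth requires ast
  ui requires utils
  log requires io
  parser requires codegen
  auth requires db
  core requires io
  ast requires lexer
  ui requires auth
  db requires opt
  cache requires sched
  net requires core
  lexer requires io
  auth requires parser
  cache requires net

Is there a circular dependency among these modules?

DFS with white/gray/black marking, starting from io:
io gray
io black
cfg gray
cfg black
db gray
  opt gray
    opt→cfg: cfg black — skip
  opt black
db black
ast gray
  lexer gray
    lexer→io: io black — skip
    sched gray
    sched black
  lexer black
  ast→opt: opt black — skip
ast black
cache gray
  cache→sched: sched black — skip
  net gray
    log gray
      log→io: io black — skip
    log black
    core gray
      core→io: io black — skip
    core black
    net→opt: opt black — skip
  net black
cache black
auth gray
  auth→ast: ast black — skip
  auth→db: db black — skip
  parser gray
    codegen gray
      codegen→cfg: cfg black — skip
    codegen black
    parser→db: db black — skip
  parser black
  auth→cache: cache black — skip
auth black
ui gray
  ui→auth: auth black — skip
  utils gray
  utils black
ui black
Every edge goes to a white or black vertex — no back edge, so the graph is acyclic.

No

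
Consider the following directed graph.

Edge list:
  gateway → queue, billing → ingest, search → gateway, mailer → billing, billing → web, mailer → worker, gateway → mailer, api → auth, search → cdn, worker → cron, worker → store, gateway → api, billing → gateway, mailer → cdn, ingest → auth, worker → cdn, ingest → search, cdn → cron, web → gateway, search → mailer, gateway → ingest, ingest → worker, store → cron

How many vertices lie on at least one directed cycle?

A vertex is on a directed cycle iff it belongs to a strongly connected component of size ≥ 2 (or has a self-loop).
The vertices on cycles are {web, ingest, mailer, search, billing, gateway} — 6 in total.

6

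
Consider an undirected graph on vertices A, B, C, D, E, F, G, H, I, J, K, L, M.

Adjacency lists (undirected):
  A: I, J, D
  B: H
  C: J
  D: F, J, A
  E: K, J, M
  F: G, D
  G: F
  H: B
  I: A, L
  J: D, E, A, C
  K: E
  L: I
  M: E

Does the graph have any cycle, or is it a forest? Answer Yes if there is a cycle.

Yes

DFS, tracking each vertex's parent; an edge to a visited non-parent vertex closes a cycle.
Start from C:
visit C (parent –)
  visit J (parent C)
    visit D (parent J)
      visit F (parent D)
        visit G (parent F)
          G–F: parent, skip
        F–D: parent, skip
      D–J: parent, skip
      visit A (parent D)
        visit I (parent A)
          I–A: parent, skip
          visit L (parent I)
            L–I: parent, skip
        A–J: J visited and ≠ parent → cycle
Cycle: J – D – A – J.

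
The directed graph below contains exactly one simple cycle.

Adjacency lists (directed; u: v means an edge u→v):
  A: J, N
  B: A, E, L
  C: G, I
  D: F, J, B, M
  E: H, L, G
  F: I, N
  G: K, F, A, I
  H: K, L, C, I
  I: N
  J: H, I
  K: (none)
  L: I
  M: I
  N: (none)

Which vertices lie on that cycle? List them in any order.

DFS with gray/black marking from H:
H gray
  K gray
  K black
  L gray
    I gray
      N gray
      N black
    I black
  L black
  C gray
    G gray
      G→K: K black — skip
      F gray
        F→I: I black — skip
        F→N: N black — skip
      F black
      A gray
        J gray
          J→H: H is gray → back edge
Back edge closes the cycle H → C → G → A → J → H; its vertices are {A, C, G, H, J}.

A, C, G, H, J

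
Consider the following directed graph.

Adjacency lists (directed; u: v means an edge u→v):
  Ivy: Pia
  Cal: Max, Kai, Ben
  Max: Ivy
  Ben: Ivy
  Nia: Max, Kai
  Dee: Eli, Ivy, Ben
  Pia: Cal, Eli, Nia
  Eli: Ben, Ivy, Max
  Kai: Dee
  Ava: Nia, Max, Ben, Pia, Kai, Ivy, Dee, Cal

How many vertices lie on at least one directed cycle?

A vertex is on a directed cycle iff it belongs to a strongly connected component of size ≥ 2 (or has a self-loop).
The vertices on cycles are {Ben, Cal, Dee, Eli, Ivy, Kai, Max, Nia, Pia} — 9 in total.

9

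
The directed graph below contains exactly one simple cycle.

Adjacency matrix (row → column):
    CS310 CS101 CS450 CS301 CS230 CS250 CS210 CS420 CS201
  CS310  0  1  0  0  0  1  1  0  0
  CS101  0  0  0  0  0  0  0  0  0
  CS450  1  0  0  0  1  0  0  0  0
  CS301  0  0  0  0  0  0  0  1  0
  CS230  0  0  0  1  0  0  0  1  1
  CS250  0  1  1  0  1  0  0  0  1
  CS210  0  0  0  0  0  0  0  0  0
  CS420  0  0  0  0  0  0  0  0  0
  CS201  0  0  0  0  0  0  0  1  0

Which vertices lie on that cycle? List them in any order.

CS250, CS310, CS450

DFS with gray/black marking from CS250:
CS250 gray
  CS450 gray
    CS310 gray
      CS310→CS250: CS250 is gray → back edge
Back edge closes the cycle CS250 → CS450 → CS310 → CS250; its vertices are {CS250, CS310, CS450}.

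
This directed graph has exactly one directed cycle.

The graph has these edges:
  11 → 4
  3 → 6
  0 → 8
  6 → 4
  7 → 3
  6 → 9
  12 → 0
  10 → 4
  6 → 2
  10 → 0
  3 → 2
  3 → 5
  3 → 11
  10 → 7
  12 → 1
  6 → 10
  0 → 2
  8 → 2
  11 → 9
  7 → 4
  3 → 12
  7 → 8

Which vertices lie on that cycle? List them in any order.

DFS with gray/black marking from 3:
3 gray
  2 gray
  2 black
  11 gray
    9 gray
    9 black
    4 gray
    4 black
  11 black
  5 gray
  5 black
  12 gray
    0 gray
      0→2: 2 black — skip
      8 gray
        8→2: 2 black — skip
      8 black
    0 black
    1 gray
    1 black
  12 black
  6 gray
    6→4: 4 black — skip
    10 gray
      10→0: 0 black — skip
      10→4: 4 black — skip
      7 gray
        7→4: 4 black — skip
        7→8: 8 black — skip
        7→3: 3 is gray → back edge
Back edge closes the cycle 3 → 6 → 10 → 7 → 3; its vertices are {3, 6, 7, 10}.

3, 6, 7, 10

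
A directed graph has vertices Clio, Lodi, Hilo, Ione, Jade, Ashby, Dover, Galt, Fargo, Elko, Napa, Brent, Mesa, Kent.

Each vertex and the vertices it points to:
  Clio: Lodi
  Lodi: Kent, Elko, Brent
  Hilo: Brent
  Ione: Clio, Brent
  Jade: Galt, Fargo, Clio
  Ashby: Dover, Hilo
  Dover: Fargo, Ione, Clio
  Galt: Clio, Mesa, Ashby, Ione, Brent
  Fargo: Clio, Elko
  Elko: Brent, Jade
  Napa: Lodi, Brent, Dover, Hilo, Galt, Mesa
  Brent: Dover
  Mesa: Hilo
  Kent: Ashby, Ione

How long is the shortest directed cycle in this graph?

For each vertex v, BFS finds the shortest path from v back to v.
The shortest such closed walk is Elko → Jade → Fargo → Elko, length 3.

3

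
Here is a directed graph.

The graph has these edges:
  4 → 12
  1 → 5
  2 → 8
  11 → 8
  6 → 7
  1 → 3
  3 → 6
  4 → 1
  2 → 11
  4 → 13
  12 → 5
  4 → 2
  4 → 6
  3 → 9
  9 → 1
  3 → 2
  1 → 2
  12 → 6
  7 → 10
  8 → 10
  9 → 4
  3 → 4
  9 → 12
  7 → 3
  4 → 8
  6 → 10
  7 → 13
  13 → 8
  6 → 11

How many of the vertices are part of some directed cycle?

A vertex is on a directed cycle iff it belongs to a strongly connected component of size ≥ 2 (or has a self-loop).
The vertices on cycles are {1, 3, 4, 6, 7, 9, 12} — 7 in total.

7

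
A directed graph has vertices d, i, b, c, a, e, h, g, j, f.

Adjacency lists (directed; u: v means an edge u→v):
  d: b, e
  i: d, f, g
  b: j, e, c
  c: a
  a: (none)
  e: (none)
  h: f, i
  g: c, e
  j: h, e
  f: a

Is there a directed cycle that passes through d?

Yes

d is on a cycle iff d can reach itself via ≥1 edge.
d → b → j → h → i → d — yes.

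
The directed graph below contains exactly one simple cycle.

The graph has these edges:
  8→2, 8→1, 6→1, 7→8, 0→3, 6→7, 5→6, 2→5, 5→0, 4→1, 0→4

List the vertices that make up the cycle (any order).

2, 5, 6, 7, 8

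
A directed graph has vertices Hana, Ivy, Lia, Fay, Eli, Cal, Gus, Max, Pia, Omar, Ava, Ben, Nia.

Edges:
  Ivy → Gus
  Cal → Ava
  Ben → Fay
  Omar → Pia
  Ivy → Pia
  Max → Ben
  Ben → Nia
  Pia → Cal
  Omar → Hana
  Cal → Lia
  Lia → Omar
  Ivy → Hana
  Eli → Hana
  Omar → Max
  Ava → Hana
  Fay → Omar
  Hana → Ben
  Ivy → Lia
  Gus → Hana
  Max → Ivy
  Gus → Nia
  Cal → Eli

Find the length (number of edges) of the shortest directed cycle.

4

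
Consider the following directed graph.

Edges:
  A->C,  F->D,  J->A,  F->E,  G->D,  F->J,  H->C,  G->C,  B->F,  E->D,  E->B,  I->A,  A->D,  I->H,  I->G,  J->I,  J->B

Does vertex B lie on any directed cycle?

B is on a cycle iff B can reach itself via ≥1 edge.
B → F → J → B — yes.

Yes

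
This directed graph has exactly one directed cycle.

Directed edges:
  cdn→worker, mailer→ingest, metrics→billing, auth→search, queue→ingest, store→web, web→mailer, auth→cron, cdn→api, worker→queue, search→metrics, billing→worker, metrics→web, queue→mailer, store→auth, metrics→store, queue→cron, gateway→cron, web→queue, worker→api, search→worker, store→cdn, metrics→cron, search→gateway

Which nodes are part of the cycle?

DFS with gray/black marking from metrics:
metrics gray
  billing gray
    worker gray
      queue gray
        mailer gray
          ingest gray
          ingest black
        mailer black
        cron gray
        cron black
        queue→ingest: ingest black — skip
      queue black
      api gray
      api black
    worker black
  billing black
  metrics→cron: cron black — skip
  web gray
    web→mailer: mailer black — skip
    web→queue: queue black — skip
  web black
  store gray
    store→web: web black — skip
    auth gray
      auth→cron: cron black — skip
      search gray
        gateway gray
          gateway→cron: cron black — skip
        gateway black
        search→worker: worker black — skip
        search→metrics: metrics is gray → back edge
Back edge closes the cycle metrics → store → auth → search → metrics; its vertices are {auth, store, search, metrics}.

auth, store, search, metrics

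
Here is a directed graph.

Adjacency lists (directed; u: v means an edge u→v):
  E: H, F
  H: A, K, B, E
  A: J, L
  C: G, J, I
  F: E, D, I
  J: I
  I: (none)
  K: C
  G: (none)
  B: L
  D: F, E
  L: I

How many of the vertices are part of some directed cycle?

4

A vertex is on a directed cycle iff it belongs to a strongly connected component of size ≥ 2 (or has a self-loop).
The vertices on cycles are {D, E, F, H} — 4 in total.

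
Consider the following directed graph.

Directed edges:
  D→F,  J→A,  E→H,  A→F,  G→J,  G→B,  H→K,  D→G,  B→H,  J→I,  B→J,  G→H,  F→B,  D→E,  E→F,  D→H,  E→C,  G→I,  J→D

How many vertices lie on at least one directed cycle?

A vertex is on a directed cycle iff it belongs to a strongly connected component of size ≥ 2 (or has a self-loop).
The vertices on cycles are {A, B, D, E, F, G, J} — 7 in total.

7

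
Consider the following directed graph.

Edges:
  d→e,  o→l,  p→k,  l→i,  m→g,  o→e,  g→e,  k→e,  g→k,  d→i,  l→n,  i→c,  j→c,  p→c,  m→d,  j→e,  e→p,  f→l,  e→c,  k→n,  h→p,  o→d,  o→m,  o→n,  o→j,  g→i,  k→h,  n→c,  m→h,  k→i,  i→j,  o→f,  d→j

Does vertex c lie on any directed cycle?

c lies on a cycle iff there is a path from c back to itself.
Exploring from c, it never reaches itself; equivalently, its strongly connected component is a singleton.

No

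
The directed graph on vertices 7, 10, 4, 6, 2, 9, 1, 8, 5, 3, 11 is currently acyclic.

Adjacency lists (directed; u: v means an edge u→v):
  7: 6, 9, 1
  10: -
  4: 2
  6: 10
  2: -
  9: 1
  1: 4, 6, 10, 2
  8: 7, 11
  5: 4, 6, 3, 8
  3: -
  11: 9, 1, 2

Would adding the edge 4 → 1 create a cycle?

Yes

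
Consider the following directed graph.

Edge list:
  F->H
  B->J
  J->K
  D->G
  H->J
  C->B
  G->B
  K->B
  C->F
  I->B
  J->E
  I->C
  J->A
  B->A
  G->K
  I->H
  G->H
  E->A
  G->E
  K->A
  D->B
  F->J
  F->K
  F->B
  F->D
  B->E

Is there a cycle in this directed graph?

Yes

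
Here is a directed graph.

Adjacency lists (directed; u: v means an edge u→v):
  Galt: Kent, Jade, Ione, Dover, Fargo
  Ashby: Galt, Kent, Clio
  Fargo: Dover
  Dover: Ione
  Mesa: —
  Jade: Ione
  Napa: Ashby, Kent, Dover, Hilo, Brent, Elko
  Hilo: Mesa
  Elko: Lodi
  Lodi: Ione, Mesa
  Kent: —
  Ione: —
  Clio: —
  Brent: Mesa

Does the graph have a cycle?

DFS with white/gray/black marking, starting from Ashby:
Ashby gray
  Galt gray
    Kent gray
    Kent black
    Jade gray
      Ione gray
      Ione black
    Jade black
    Galt→Ione: Ione black — skip
    Dover gray
      Dover→Ione: Ione black — skip
    Dover black
    Fargo gray
      Fargo→Dover: Dover black — skip
    Fargo black
  Galt black
  Ashby→Kent: Kent black — skip
  Clio gray
  Clio black
Ashby black
Mesa gray
Mesa black
Napa gray
  Napa→Ashby: Ashby black — skip
  Napa→Kent: Kent black — skip
  Napa→Dover: Dover black — skip
  Hilo gray
    Hilo→Mesa: Mesa black — skip
  Hilo black
  Brent gray
    Brent→Mesa: Mesa black — skip
  Brent black
  Elko gray
    Lodi gray
      Lodi→Ione: Ione black — skip
      Lodi→Mesa: Mesa black — skip
    Lodi black
  Elko black
Napa black
Every edge goes to a white or black vertex — no back edge, so the graph is acyclic.

No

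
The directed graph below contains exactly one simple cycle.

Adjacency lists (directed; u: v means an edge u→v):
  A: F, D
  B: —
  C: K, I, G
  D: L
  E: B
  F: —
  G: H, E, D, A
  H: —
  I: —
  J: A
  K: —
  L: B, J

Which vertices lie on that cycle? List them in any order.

A, D, J, L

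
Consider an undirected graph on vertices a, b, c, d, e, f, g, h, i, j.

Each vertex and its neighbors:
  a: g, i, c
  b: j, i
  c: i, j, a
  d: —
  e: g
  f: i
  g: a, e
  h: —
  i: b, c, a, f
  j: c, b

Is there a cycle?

DFS, tracking each vertex's parent; an edge to a visited non-parent vertex closes a cycle.
Start from j:
visit j (parent –)
  visit c (parent j)
    visit i (parent c)
      visit b (parent i)
        b–j: j visited and ≠ parent → cycle
Cycle: j – c – i – b – j.

Yes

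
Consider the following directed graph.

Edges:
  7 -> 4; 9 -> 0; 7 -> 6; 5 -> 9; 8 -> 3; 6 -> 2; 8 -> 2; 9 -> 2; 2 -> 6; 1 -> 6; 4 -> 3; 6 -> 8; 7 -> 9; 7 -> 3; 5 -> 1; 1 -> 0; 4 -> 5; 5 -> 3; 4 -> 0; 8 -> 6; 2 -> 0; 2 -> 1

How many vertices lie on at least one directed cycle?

4

A vertex is on a directed cycle iff it belongs to a strongly connected component of size ≥ 2 (or has a self-loop).
The vertices on cycles are {1, 2, 6, 8} — 4 in total.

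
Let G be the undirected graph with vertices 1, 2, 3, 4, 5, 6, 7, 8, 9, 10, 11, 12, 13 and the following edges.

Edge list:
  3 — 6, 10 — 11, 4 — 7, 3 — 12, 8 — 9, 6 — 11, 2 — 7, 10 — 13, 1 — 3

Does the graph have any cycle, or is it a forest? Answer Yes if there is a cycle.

No

DFS, tracking each vertex's parent; an edge to a visited non-parent vertex closes a cycle.
Start from 13:
visit 13 (parent –)
  visit 10 (parent 13)
    10–13: parent, skip
    visit 11 (parent 10)
      visit 6 (parent 11)
        6–11: parent, skip
        visit 3 (parent 6)
          3–6: parent, skip
          visit 12 (parent 3)
            12–3: parent, skip
          visit 1 (parent 3)
            1–3: parent, skip
      11–10: parent, skip
visit 2 (parent –)
  visit 7 (parent 2)
    visit 4 (parent 7)
      4–7: parent, skip
    7–2: parent, skip
visit 5 (parent –)
visit 8 (parent –)
  visit 9 (parent 8)
    9–8: parent, skip
No non-parent visited neighbor found — the graph is a forest.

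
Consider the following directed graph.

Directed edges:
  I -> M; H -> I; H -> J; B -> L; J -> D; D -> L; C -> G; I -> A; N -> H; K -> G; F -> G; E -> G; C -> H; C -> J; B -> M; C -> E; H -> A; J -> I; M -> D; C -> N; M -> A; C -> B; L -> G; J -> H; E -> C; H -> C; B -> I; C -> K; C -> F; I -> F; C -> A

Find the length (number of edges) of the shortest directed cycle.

2

For each vertex v, BFS finds the shortest path from v back to v.
The shortest such closed walk is C → H → C, length 2.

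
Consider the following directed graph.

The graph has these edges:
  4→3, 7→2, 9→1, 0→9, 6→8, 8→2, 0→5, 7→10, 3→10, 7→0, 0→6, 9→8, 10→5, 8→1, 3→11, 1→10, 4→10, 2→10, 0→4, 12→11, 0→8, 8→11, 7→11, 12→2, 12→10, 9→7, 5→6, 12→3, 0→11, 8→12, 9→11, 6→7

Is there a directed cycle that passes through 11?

No

11 lies on a cycle iff there is a path from 11 back to itself.
Exploring from 11, it never reaches itself; equivalently, its strongly connected component is a singleton.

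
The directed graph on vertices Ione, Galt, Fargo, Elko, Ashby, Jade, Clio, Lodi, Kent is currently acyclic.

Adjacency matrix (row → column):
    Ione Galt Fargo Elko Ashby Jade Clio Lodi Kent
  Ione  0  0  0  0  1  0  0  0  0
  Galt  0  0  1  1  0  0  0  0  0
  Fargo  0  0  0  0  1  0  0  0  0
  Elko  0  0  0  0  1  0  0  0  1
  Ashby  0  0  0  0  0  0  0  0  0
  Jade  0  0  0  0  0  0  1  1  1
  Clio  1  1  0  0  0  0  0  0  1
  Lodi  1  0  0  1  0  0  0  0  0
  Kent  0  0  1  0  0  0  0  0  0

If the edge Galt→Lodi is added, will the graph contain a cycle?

Adding Galt→Lodi creates a cycle iff Lodi can already reach Galt.
Explore from Lodi: no path reaches Galt. The graph stays acyclic.

No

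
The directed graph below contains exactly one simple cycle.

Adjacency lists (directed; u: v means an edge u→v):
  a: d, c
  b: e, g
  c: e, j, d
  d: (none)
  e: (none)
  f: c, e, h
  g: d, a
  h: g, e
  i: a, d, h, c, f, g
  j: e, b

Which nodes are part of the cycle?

DFS with gray/black marking from c:
c gray
  e gray
  e black
  j gray
    j→e: e black — skip
    b gray
      b→e: e black — skip
      g gray
        d gray
        d black
        a gray
          a→d: d black — skip
          a→c: c is gray → back edge
Back edge closes the cycle c → j → b → g → a → c; its vertices are {a, b, c, g, j}.

a, b, c, g, j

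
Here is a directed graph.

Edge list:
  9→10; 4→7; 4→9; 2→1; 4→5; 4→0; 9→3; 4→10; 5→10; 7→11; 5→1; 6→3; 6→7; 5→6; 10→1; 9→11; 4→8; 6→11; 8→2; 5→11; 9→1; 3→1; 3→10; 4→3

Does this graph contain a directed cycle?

No

DFS with white/gray/black marking, starting from 4:
4 gray
  9 gray
    10 gray
      1 gray
      1 black
    10 black
    3 gray
      3→10: 10 black — skip
      3→1: 1 black — skip
    3 black
    9→1: 1 black — skip
    11 gray
    11 black
  9 black
  4→3: 3 black — skip
  8 gray
    2 gray
      2→1: 1 black — skip
    2 black
  8 black
  4→10: 10 black — skip
  7 gray
    7→11: 11 black — skip
  7 black
  5 gray
    6 gray
      6→3: 3 black — skip
      6→11: 11 black — skip
      6→7: 7 black — skip
    6 black
    5→11: 11 black — skip
    5→1: 1 black — skip
    5→10: 10 black — skip
  5 black
  0 gray
  0 black
4 black
Every edge goes to a white or black vertex — no back edge, so the graph is acyclic.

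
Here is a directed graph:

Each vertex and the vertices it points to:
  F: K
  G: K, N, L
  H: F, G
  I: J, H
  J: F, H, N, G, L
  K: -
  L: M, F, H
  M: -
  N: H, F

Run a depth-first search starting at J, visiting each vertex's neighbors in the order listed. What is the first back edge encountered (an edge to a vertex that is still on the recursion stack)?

DFS from J (visiting each vertex's neighbors in the order listed); mark gray on enter, black on exit:
J gray
  F gray
    K gray
    K black
  F black
  H gray
    H→F: F black — skip
    G gray
      G→K: K black — skip
      N gray
        N→H: H is gray → back edge
First back edge: N → H.

N→H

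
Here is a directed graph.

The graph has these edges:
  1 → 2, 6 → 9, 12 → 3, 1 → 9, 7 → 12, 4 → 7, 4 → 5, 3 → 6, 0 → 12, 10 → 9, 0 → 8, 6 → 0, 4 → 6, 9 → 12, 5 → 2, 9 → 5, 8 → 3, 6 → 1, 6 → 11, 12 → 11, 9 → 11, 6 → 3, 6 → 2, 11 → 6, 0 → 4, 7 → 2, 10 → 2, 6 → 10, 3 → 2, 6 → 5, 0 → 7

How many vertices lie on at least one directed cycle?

11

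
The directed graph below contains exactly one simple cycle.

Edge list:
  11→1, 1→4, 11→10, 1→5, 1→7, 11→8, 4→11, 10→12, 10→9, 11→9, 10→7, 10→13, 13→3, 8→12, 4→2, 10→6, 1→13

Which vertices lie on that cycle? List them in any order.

DFS with gray/black marking from 11:
11 gray
  8 gray
    12 gray
    12 black
  8 black
  10 gray
    10→12: 12 black — skip
    9 gray
    9 black
    6 gray
    6 black
    13 gray
      3 gray
      3 black
    13 black
    7 gray
    7 black
  10 black
  11→9: 9 black — skip
  1 gray
    1→13: 13 black — skip
    4 gray
      2 gray
      2 black
      4→11: 11 is gray → back edge
Back edge closes the cycle 11 → 1 → 4 → 11; its vertices are {1, 4, 11}.

1, 4, 11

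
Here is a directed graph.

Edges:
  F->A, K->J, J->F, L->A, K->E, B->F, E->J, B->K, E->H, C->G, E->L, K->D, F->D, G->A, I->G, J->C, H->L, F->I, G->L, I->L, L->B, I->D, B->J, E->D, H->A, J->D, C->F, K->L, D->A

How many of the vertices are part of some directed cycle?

10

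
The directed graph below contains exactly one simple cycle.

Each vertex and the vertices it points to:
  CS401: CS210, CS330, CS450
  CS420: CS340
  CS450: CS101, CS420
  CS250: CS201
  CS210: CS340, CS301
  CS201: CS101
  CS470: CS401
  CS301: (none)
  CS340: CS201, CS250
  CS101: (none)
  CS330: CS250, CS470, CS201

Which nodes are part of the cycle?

CS330, CS401, CS470

DFS with gray/black marking from CS401:
CS401 gray
  CS210 gray
    CS340 gray
      CS201 gray
        CS101 gray
        CS101 black
      CS201 black
      CS250 gray
        CS250→CS201: CS201 black — skip
      CS250 black
    CS340 black
    CS301 gray
    CS301 black
  CS210 black
  CS330 gray
    CS330→CS250: CS250 black — skip
    CS470 gray
      CS470→CS401: CS401 is gray → back edge
Back edge closes the cycle CS401 → CS330 → CS470 → CS401; its vertices are {CS330, CS401, CS470}.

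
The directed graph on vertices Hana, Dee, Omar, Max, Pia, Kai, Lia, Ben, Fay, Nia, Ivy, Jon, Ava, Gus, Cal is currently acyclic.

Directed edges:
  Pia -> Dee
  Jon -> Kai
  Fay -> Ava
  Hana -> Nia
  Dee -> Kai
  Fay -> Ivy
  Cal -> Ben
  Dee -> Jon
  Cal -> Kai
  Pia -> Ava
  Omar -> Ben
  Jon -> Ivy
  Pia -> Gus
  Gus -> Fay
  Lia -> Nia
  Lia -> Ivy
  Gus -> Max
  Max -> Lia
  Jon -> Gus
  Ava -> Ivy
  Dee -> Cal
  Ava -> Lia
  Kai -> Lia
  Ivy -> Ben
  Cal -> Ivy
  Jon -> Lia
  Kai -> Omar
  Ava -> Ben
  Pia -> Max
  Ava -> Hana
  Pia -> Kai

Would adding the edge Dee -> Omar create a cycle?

Adding Dee→Omar creates a cycle iff Omar can already reach Dee.
Explore from Omar: no path reaches Dee. The graph stays acyclic.

No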